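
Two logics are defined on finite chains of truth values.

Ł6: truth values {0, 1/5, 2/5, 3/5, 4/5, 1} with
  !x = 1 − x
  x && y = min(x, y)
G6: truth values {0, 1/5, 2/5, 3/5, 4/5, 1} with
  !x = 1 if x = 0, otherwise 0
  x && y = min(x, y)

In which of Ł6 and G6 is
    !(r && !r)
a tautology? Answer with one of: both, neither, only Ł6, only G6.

In Ł6: at r = 1/5 the value is 4/5 — not a tautology.
In G6: every assignment gives 1 — tautology.

only G6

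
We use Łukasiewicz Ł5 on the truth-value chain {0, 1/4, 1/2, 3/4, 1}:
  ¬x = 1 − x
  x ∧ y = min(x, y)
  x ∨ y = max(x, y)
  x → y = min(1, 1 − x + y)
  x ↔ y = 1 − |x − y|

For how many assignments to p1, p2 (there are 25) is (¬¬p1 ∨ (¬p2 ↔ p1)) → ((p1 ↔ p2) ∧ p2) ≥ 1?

value 1: 8 assignments (counts)
value 3/4: 5 assignments
value 1/2: 7 assignments
value 1/4: 3 assignments
value 0: 2 assignments
So 8 of the 25 assignments meet the threshold.

8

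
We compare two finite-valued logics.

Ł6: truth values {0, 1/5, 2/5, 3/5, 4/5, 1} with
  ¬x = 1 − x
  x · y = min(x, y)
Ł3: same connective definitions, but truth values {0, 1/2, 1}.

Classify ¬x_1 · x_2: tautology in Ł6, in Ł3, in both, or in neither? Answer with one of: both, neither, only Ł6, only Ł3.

In Ł6: at x_1 = 0, x_2 = 0 the value is 0 — not a tautology.
In Ł3: at x_1 = 0, x_2 = 0 the value is 0 — not a tautology.

neither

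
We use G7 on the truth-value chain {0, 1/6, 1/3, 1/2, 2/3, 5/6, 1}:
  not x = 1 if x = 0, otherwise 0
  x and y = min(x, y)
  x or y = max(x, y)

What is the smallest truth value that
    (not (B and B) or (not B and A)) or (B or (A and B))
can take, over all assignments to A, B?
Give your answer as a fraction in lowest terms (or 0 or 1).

1/6

Take A = 0, B = 1/6:
B and B = 1/6 and 1/6 = 1/6
not (B and B) = not 1/6 = 0
not B = not 1/6 = 0
not B and A = 0 and 0 = 0
not (B and B) or (not B and A) = 0 or 0 = 0
A and B = 0 and 1/6 = 0
B or (A and B) = 1/6 or 0 = 1/6
(not (B and B) or (not B and A)) or (B or (A and B)) = 0 or 1/6 = 1/6
No assignment yields a value below 1/6, so this is the minimum.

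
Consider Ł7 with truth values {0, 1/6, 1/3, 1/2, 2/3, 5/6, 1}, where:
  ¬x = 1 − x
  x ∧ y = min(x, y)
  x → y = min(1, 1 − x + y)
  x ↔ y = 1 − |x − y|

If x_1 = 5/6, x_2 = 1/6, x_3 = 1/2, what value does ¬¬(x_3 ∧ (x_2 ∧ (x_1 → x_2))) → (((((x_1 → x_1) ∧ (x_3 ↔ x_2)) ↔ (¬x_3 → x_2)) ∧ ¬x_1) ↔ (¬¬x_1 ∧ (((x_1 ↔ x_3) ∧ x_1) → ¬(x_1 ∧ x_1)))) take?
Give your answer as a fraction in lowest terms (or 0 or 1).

1

x_1 → x_2 = 5/6 → 1/6 = 1/3
x_2 ∧ (x_1 → x_2) = 1/6 ∧ 1/3 = 1/6
x_3 ∧ (x_2 ∧ (x_1 → x_2)) = 1/2 ∧ 1/6 = 1/6
¬(x_3 ∧ (x_2 ∧ (x_1 → x_2))) = ¬1/6 = 5/6
¬¬(x_3 ∧ (x_2 ∧ (x_1 → x_2))) = ¬5/6 = 1/6
x_1 → x_1 = 5/6 → 5/6 = 1
x_3 ↔ x_2 = 1/2 ↔ 1/6 = 2/3
(x_1 → x_1) ∧ (x_3 ↔ x_2) = 1 ∧ 2/3 = 2/3
¬x_3 = ¬1/2 = 1/2
¬x_3 → x_2 = 1/2 → 1/6 = 2/3
((x_1 → x_1) ∧ (x_3 ↔ x_2)) ↔ (¬x_3 → x_2) = 2/3 ↔ 2/3 = 1
¬x_1 = ¬5/6 = 1/6
(((x_1 → x_1) ∧ (x_3 ↔ x_2)) ↔ (¬x_3 → x_2)) ∧ ¬x_1 = 1 ∧ 1/6 = 1/6
¬x_1 = ¬5/6 = 1/6
¬¬x_1 = ¬1/6 = 5/6
x_1 ↔ x_3 = 5/6 ↔ 1/2 = 2/3
(x_1 ↔ x_3) ∧ x_1 = 2/3 ∧ 5/6 = 2/3
x_1 ∧ x_1 = 5/6 ∧ 5/6 = 5/6
¬(x_1 ∧ x_1) = ¬5/6 = 1/6
((x_1 ↔ x_3) ∧ x_1) → ¬(x_1 ∧ x_1) = 2/3 → 1/6 = 1/2
¬¬x_1 ∧ (((x_1 ↔ x_3) ∧ x_1) → ¬(x_1 ∧ x_1)) = 5/6 ∧ 1/2 = 1/2
((((x_1 → x_1) ∧ (x_3 ↔ x_2)) ↔ (¬x_3 → x_2)) ∧ ¬x_1) ↔ (¬¬x_1 ∧ (((x_1 ↔ x_3) ∧ x_1) → ¬(x_1 ∧ x_1))) = 1/6 ↔ 1/2 = 2/3
¬¬(x_3 ∧ (x_2 ∧ (x_1 → x_2))) → (((((x_1 → x_1) ∧ (x_3 ↔ x_2)) ↔ (¬x_3 → x_2)) ∧ ¬x_1) ↔ (¬¬x_1 ∧ (((x_1 ↔ x_3) ∧ x_1) → ¬(x_1 ∧ x_1)))) = 1/6 → 2/3 = 1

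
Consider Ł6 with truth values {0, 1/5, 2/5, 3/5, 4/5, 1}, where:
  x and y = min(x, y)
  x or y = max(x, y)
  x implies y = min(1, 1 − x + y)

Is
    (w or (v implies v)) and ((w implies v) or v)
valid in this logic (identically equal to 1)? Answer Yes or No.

Counterexample: take v = 0, w = 1/5.
v implies v = 0 implies 0 = 1
w or (v implies v) = 1/5 or 1 = 1
w implies v = 1/5 implies 0 = 4/5
(w implies v) or v = 4/5 or 0 = 4/5
(w or (v implies v)) and ((w implies v) or v) = 1 and 4/5 = 4/5
This gives 4/5 ≠ 1.

No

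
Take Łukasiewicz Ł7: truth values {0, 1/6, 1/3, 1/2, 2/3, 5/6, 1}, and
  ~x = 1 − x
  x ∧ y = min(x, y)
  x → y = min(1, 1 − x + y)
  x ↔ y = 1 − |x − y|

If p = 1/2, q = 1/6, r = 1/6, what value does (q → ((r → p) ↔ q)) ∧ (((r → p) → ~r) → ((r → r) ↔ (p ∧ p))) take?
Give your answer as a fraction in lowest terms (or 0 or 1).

r → p = 1/6 → 1/2 = 1
(r → p) ↔ q = 1 ↔ 1/6 = 1/6
q → ((r → p) ↔ q) = 1/6 → 1/6 = 1
r → p = 1/6 → 1/2 = 1
~r = ~1/6 = 5/6
(r → p) → ~r = 1 → 5/6 = 5/6
r → r = 1/6 → 1/6 = 1
p ∧ p = 1/2 ∧ 1/2 = 1/2
(r → r) ↔ (p ∧ p) = 1 ↔ 1/2 = 1/2
((r → p) → ~r) → ((r → r) ↔ (p ∧ p)) = 5/6 → 1/2 = 2/3
(q → ((r → p) ↔ q)) ∧ (((r → p) → ~r) → ((r → r) ↔ (p ∧ p))) = 1 ∧ 2/3 = 2/3

2/3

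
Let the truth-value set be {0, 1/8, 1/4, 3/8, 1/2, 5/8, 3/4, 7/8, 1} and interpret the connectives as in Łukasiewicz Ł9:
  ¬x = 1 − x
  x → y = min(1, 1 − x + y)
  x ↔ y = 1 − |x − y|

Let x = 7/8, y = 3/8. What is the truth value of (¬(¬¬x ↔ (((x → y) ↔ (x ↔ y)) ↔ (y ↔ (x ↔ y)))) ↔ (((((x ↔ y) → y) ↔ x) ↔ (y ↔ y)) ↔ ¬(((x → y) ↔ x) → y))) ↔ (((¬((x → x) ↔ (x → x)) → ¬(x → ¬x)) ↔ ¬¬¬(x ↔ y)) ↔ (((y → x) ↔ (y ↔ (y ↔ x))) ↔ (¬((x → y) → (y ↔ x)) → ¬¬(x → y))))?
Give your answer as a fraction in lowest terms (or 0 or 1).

7/8

¬x = ¬7/8 = 1/8
¬¬x = ¬1/8 = 7/8
x → y = 7/8 → 3/8 = 1/2
x ↔ y = 7/8 ↔ 3/8 = 1/2
(x → y) ↔ (x ↔ y) = 1/2 ↔ 1/2 = 1
x ↔ y = 7/8 ↔ 3/8 = 1/2
y ↔ (x ↔ y) = 3/8 ↔ 1/2 = 7/8
((x → y) ↔ (x ↔ y)) ↔ (y ↔ (x ↔ y)) = 1 ↔ 7/8 = 7/8
¬¬x ↔ (((x → y) ↔ (x ↔ y)) ↔ (y ↔ (x ↔ y))) = 7/8 ↔ 7/8 = 1
¬(¬¬x ↔ (((x → y) ↔ (x ↔ y)) ↔ (y ↔ (x ↔ y)))) = ¬1 = 0
x ↔ y = 7/8 ↔ 3/8 = 1/2
(x ↔ y) → y = 1/2 → 3/8 = 7/8
((x ↔ y) → y) ↔ x = 7/8 ↔ 7/8 = 1
y ↔ y = 3/8 ↔ 3/8 = 1
(((x ↔ y) → y) ↔ x) ↔ (y ↔ y) = 1 ↔ 1 = 1
x → y = 7/8 → 3/8 = 1/2
(x → y) ↔ x = 1/2 ↔ 7/8 = 5/8
((x → y) ↔ x) → y = 5/8 → 3/8 = 3/4
¬(((x → y) ↔ x) → y) = ¬3/4 = 1/4
((((x ↔ y) → y) ↔ x) ↔ (y ↔ y)) ↔ ¬(((x → y) ↔ x) → y) = 1 ↔ 1/4 = 1/4
¬(¬¬x ↔ (((x → y) ↔ (x ↔ y)) ↔ (y ↔ (x ↔ y)))) ↔ (((((x ↔ y) → y) ↔ x) ↔ (y ↔ y)) ↔ ¬(((x → y) ↔ x) → y)) = 0 ↔ 1/4 = 3/4
x → x = 7/8 → 7/8 = 1
x → x = 7/8 → 7/8 = 1
(x → x) ↔ (x → x) = 1 ↔ 1 = 1
¬((x → x) ↔ (x → x)) = ¬1 = 0
¬x = ¬7/8 = 1/8
x → ¬x = 7/8 → 1/8 = 1/4
¬(x → ¬x) = ¬1/4 = 3/4
¬((x → x) ↔ (x → x)) → ¬(x → ¬x) = 0 → 3/4 = 1
x ↔ y = 7/8 ↔ 3/8 = 1/2
¬(x ↔ y) = ¬1/2 = 1/2
¬¬(x ↔ y) = ¬1/2 = 1/2
¬¬¬(x ↔ y) = ¬1/2 = 1/2
(¬((x → x) ↔ (x → x)) → ¬(x → ¬x)) ↔ ¬¬¬(x ↔ y) = 1 ↔ 1/2 = 1/2
y → x = 3/8 → 7/8 = 1
y ↔ x = 3/8 ↔ 7/8 = 1/2
y ↔ (y ↔ x) = 3/8 ↔ 1/2 = 7/8
(y → x) ↔ (y ↔ (y ↔ x)) = 1 ↔ 7/8 = 7/8
x → y = 7/8 → 3/8 = 1/2
y ↔ x = 3/8 ↔ 7/8 = 1/2
(x → y) → (y ↔ x) = 1/2 → 1/2 = 1
¬((x → y) → (y ↔ x)) = ¬1 = 0
x → y = 7/8 → 3/8 = 1/2
¬(x → y) = ¬1/2 = 1/2
¬¬(x → y) = ¬1/2 = 1/2
¬((x → y) → (y ↔ x)) → ¬¬(x → y) = 0 → 1/2 = 1
((y → x) ↔ (y ↔ (y ↔ x))) ↔ (¬((x → y) → (y ↔ x)) → ¬¬(x → y)) = 7/8 ↔ 1 = 7/8
((¬((x → x) ↔ (x → x)) → ¬(x → ¬x)) ↔ ¬¬¬(x ↔ y)) ↔ (((y → x) ↔ (y ↔ (y ↔ x))) ↔ (¬((x → y) → (y ↔ x)) → ¬¬(x → y))) = 1/2 ↔ 7/8 = 5/8
(¬(¬¬x ↔ (((x → y) ↔ (x ↔ y)) ↔ (y ↔ (x ↔ y)))) ↔ (((((x ↔ y) → y) ↔ x) ↔ (y ↔ y)) ↔ ¬(((x → y) ↔ x) → y))) ↔ (((¬((x → x) ↔ (x → x)) → ¬(x → ¬x)) ↔ ¬¬¬(x ↔ y)) ↔ (((y → x) ↔ (y ↔ (y ↔ x))) ↔ (¬((x → y) → (y ↔ x)) → ¬¬(x → y)))) = 3/4 ↔ 5/8 = 7/8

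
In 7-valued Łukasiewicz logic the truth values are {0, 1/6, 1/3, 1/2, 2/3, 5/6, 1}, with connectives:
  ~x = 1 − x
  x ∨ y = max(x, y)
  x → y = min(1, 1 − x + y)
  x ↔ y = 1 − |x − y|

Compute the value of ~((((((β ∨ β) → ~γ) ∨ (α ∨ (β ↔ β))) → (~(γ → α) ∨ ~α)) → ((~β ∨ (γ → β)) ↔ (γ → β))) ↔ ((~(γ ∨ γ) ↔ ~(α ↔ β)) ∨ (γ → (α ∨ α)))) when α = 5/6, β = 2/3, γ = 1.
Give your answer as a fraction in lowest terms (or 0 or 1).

1/6

β ∨ β = 2/3 ∨ 2/3 = 2/3
~γ = ~1 = 0
(β ∨ β) → ~γ = 2/3 → 0 = 1/3
β ↔ β = 2/3 ↔ 2/3 = 1
α ∨ (β ↔ β) = 5/6 ∨ 1 = 1
((β ∨ β) → ~γ) ∨ (α ∨ (β ↔ β)) = 1/3 ∨ 1 = 1
γ → α = 1 → 5/6 = 5/6
~(γ → α) = ~5/6 = 1/6
~α = ~5/6 = 1/6
~(γ → α) ∨ ~α = 1/6 ∨ 1/6 = 1/6
(((β ∨ β) → ~γ) ∨ (α ∨ (β ↔ β))) → (~(γ → α) ∨ ~α) = 1 → 1/6 = 1/6
~β = ~2/3 = 1/3
γ → β = 1 → 2/3 = 2/3
~β ∨ (γ → β) = 1/3 ∨ 2/3 = 2/3
γ → β = 1 → 2/3 = 2/3
(~β ∨ (γ → β)) ↔ (γ → β) = 2/3 ↔ 2/3 = 1
((((β ∨ β) → ~γ) ∨ (α ∨ (β ↔ β))) → (~(γ → α) ∨ ~α)) → ((~β ∨ (γ → β)) ↔ (γ → β)) = 1/6 → 1 = 1
γ ∨ γ = 1 ∨ 1 = 1
~(γ ∨ γ) = ~1 = 0
α ↔ β = 5/6 ↔ 2/3 = 5/6
~(α ↔ β) = ~5/6 = 1/6
~(γ ∨ γ) ↔ ~(α ↔ β) = 0 ↔ 1/6 = 5/6
α ∨ α = 5/6 ∨ 5/6 = 5/6
γ → (α ∨ α) = 1 → 5/6 = 5/6
(~(γ ∨ γ) ↔ ~(α ↔ β)) ∨ (γ → (α ∨ α)) = 5/6 ∨ 5/6 = 5/6
(((((β ∨ β) → ~γ) ∨ (α ∨ (β ↔ β))) → (~(γ → α) ∨ ~α)) → ((~β ∨ (γ → β)) ↔ (γ → β))) ↔ ((~(γ ∨ γ) ↔ ~(α ↔ β)) ∨ (γ → (α ∨ α))) = 1 ↔ 5/6 = 5/6
~((((((β ∨ β) → ~γ) ∨ (α ∨ (β ↔ β))) → (~(γ → α) ∨ ~α)) → ((~β ∨ (γ → β)) ↔ (γ → β))) ↔ ((~(γ ∨ γ) ↔ ~(α ↔ β)) ∨ (γ → (α ∨ α)))) = ~5/6 = 1/6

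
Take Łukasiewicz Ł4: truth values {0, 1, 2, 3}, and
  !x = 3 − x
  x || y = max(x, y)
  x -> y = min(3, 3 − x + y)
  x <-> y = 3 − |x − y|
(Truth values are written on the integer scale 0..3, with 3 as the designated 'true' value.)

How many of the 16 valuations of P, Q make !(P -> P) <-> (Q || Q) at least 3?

4

P = 0, Q = 0 ↦ 3  ≥
P = 0, Q = 1 ↦ 2  <
P = 0, Q = 2 ↦ 1  <
P = 0, Q = 3 ↦ 0  <
P = 1, Q = 0 ↦ 3  ≥
P = 1, Q = 1 ↦ 2  <
P = 1, Q = 2 ↦ 1  <
P = 1, Q = 3 ↦ 0  <
P = 2, Q = 0 ↦ 3  ≥
P = 2, Q = 1 ↦ 2  <
P = 2, Q = 2 ↦ 1  <
P = 2, Q = 3 ↦ 0  <
P = 3, Q = 0 ↦ 3  ≥
P = 3, Q = 1 ↦ 2  <
P = 3, Q = 2 ↦ 1  <
P = 3, Q = 3 ↦ 0  <
So 4 of the 16 assignments meet the threshold.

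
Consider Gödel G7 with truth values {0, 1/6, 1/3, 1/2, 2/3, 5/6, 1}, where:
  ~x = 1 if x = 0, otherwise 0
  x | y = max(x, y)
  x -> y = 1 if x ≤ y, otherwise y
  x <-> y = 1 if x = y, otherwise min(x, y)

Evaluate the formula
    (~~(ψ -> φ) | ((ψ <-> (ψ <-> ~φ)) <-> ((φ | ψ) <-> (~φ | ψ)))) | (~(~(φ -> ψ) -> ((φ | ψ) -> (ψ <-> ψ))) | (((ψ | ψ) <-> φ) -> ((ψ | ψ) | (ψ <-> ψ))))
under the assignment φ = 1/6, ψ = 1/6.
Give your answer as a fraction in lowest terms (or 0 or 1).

ψ -> φ = 1/6 -> 1/6 = 1
~(ψ -> φ) = ~1 = 0
~~(ψ -> φ) = ~0 = 1
~φ = ~1/6 = 0
ψ <-> ~φ = 1/6 <-> 0 = 0
ψ <-> (ψ <-> ~φ) = 1/6 <-> 0 = 0
φ | ψ = 1/6 | 1/6 = 1/6
~φ = ~1/6 = 0
~φ | ψ = 0 | 1/6 = 1/6
(φ | ψ) <-> (~φ | ψ) = 1/6 <-> 1/6 = 1
(ψ <-> (ψ <-> ~φ)) <-> ((φ | ψ) <-> (~φ | ψ)) = 0 <-> 1 = 0
~~(ψ -> φ) | ((ψ <-> (ψ <-> ~φ)) <-> ((φ | ψ) <-> (~φ | ψ))) = 1 | 0 = 1
φ -> ψ = 1/6 -> 1/6 = 1
~(φ -> ψ) = ~1 = 0
φ | ψ = 1/6 | 1/6 = 1/6
ψ <-> ψ = 1/6 <-> 1/6 = 1
(φ | ψ) -> (ψ <-> ψ) = 1/6 -> 1 = 1
~(φ -> ψ) -> ((φ | ψ) -> (ψ <-> ψ)) = 0 -> 1 = 1
~(~(φ -> ψ) -> ((φ | ψ) -> (ψ <-> ψ))) = ~1 = 0
ψ | ψ = 1/6 | 1/6 = 1/6
(ψ | ψ) <-> φ = 1/6 <-> 1/6 = 1
ψ | ψ = 1/6 | 1/6 = 1/6
ψ <-> ψ = 1/6 <-> 1/6 = 1
(ψ | ψ) | (ψ <-> ψ) = 1/6 | 1 = 1
((ψ | ψ) <-> φ) -> ((ψ | ψ) | (ψ <-> ψ)) = 1 -> 1 = 1
~(~(φ -> ψ) -> ((φ | ψ) -> (ψ <-> ψ))) | (((ψ | ψ) <-> φ) -> ((ψ | ψ) | (ψ <-> ψ))) = 0 | 1 = 1
(~~(ψ -> φ) | ((ψ <-> (ψ <-> ~φ)) <-> ((φ | ψ) <-> (~φ | ψ)))) | (~(~(φ -> ψ) -> ((φ | ψ) -> (ψ <-> ψ))) | (((ψ | ψ) <-> φ) -> ((ψ | ψ) | (ψ <-> ψ)))) = 1 | 1 = 1

1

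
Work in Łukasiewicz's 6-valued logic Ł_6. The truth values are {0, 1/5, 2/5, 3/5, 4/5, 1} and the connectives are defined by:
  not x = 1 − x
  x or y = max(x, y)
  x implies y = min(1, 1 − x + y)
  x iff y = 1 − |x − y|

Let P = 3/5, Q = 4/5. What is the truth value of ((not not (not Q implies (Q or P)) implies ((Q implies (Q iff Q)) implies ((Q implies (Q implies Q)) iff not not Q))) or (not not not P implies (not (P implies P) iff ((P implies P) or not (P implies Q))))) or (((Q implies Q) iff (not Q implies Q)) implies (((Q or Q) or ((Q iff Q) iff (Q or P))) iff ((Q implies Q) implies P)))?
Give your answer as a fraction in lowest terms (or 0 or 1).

not Q = not 4/5 = 1/5
Q or P = 4/5 or 3/5 = 4/5
not Q implies (Q or P) = 1/5 implies 4/5 = 1
not (not Q implies (Q or P)) = not 1 = 0
not not (not Q implies (Q or P)) = not 0 = 1
Q iff Q = 4/5 iff 4/5 = 1
Q implies (Q iff Q) = 4/5 implies 1 = 1
Q implies Q = 4/5 implies 4/5 = 1
Q implies (Q implies Q) = 4/5 implies 1 = 1
not Q = not 4/5 = 1/5
not not Q = not 1/5 = 4/5
(Q implies (Q implies Q)) iff not not Q = 1 iff 4/5 = 4/5
(Q implies (Q iff Q)) implies ((Q implies (Q implies Q)) iff not not Q) = 1 implies 4/5 = 4/5
not not (not Q implies (Q or P)) implies ((Q implies (Q iff Q)) implies ((Q implies (Q implies Q)) iff not not Q)) = 1 implies 4/5 = 4/5
not P = not 3/5 = 2/5
not not P = not 2/5 = 3/5
not not not P = not 3/5 = 2/5
P implies P = 3/5 implies 3/5 = 1
not (P implies P) = not 1 = 0
P implies P = 3/5 implies 3/5 = 1
P implies Q = 3/5 implies 4/5 = 1
not (P implies Q) = not 1 = 0
(P implies P) or not (P implies Q) = 1 or 0 = 1
not (P implies P) iff ((P implies P) or not (P implies Q)) = 0 iff 1 = 0
not not not P implies (not (P implies P) iff ((P implies P) or not (P implies Q))) = 2/5 implies 0 = 3/5
(not not (not Q implies (Q or P)) implies ((Q implies (Q iff Q)) implies ((Q implies (Q implies Q)) iff not not Q))) or (not not not P implies (not (P implies P) iff ((P implies P) or not (P implies Q)))) = 4/5 or 3/5 = 4/5
Q implies Q = 4/5 implies 4/5 = 1
not Q = not 4/5 = 1/5
not Q implies Q = 1/5 implies 4/5 = 1
(Q implies Q) iff (not Q implies Q) = 1 iff 1 = 1
Q or Q = 4/5 or 4/5 = 4/5
Q iff Q = 4/5 iff 4/5 = 1
Q or P = 4/5 or 3/5 = 4/5
(Q iff Q) iff (Q or P) = 1 iff 4/5 = 4/5
(Q or Q) or ((Q iff Q) iff (Q or P)) = 4/5 or 4/5 = 4/5
Q implies Q = 4/5 implies 4/5 = 1
(Q implies Q) implies P = 1 implies 3/5 = 3/5
((Q or Q) or ((Q iff Q) iff (Q or P))) iff ((Q implies Q) implies P) = 4/5 iff 3/5 = 4/5
((Q implies Q) iff (not Q implies Q)) implies (((Q or Q) or ((Q iff Q) iff (Q or P))) iff ((Q implies Q) implies P)) = 1 implies 4/5 = 4/5
((not not (not Q implies (Q or P)) implies ((Q implies (Q iff Q)) implies ((Q implies (Q implies Q)) iff not not Q))) or (not not not P implies (not (P implies P) iff ((P implies P) or not (P implies Q))))) or (((Q implies Q) iff (not Q implies Q)) implies (((Q or Q) or ((Q iff Q) iff (Q or P))) iff ((Q implies Q) implies P))) = 4/5 or 4/5 = 4/5

4/5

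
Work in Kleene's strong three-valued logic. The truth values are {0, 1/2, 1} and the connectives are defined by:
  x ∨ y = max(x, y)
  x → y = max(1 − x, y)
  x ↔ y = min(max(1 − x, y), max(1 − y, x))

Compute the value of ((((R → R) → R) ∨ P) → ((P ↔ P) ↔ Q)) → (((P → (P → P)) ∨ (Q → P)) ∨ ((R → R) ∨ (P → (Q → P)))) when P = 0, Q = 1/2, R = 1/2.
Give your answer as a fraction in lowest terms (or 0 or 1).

R → R = 1/2 → 1/2 = 1/2
(R → R) → R = 1/2 → 1/2 = 1/2
((R → R) → R) ∨ P = 1/2 ∨ 0 = 1/2
P ↔ P = 0 ↔ 0 = 1
(P ↔ P) ↔ Q = 1 ↔ 1/2 = 1/2
(((R → R) → R) ∨ P) → ((P ↔ P) ↔ Q) = 1/2 → 1/2 = 1/2
P → P = 0 → 0 = 1
P → (P → P) = 0 → 1 = 1
Q → P = 1/2 → 0 = 1/2
(P → (P → P)) ∨ (Q → P) = 1 ∨ 1/2 = 1
R → R = 1/2 → 1/2 = 1/2
Q → P = 1/2 → 0 = 1/2
P → (Q → P) = 0 → 1/2 = 1
(R → R) ∨ (P → (Q → P)) = 1/2 ∨ 1 = 1
((P → (P → P)) ∨ (Q → P)) ∨ ((R → R) ∨ (P → (Q → P))) = 1 ∨ 1 = 1
((((R → R) → R) ∨ P) → ((P ↔ P) ↔ Q)) → (((P → (P → P)) ∨ (Q → P)) ∨ ((R → R) ∨ (P → (Q → P)))) = 1/2 → 1 = 1

1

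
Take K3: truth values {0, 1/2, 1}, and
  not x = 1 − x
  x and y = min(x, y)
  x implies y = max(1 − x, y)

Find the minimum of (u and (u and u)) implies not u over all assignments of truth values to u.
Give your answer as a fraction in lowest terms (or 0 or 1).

0

Take u = 1:
u and u = 1 and 1 = 1
u and (u and u) = 1 and 1 = 1
not u = not 1 = 0
(u and (u and u)) implies not u = 1 implies 0 = 0
No assignment yields a value below 0, so this is the minimum.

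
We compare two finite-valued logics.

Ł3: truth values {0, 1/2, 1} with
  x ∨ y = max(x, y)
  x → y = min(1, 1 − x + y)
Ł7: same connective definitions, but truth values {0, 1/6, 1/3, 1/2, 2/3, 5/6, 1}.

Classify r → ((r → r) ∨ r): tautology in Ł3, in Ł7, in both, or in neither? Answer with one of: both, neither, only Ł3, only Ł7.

both

In Ł3: every assignment gives 1 — tautology.
In Ł7: every assignment gives 1 — tautology.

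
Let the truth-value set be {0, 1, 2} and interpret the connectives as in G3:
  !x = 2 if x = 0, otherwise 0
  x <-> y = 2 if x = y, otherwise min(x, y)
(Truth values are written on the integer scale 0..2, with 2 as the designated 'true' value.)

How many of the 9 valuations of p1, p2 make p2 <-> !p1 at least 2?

3

p1 = 0, p2 = 0 ↦ 0  <
p1 = 0, p2 = 1 ↦ 1  <
p1 = 0, p2 = 2 ↦ 2  ≥
p1 = 1, p2 = 0 ↦ 2  ≥
p1 = 1, p2 = 1 ↦ 0  <
p1 = 1, p2 = 2 ↦ 0  <
p1 = 2, p2 = 0 ↦ 2  ≥
p1 = 2, p2 = 1 ↦ 0  <
p1 = 2, p2 = 2 ↦ 0  <
So 3 of the 9 assignments meet the threshold.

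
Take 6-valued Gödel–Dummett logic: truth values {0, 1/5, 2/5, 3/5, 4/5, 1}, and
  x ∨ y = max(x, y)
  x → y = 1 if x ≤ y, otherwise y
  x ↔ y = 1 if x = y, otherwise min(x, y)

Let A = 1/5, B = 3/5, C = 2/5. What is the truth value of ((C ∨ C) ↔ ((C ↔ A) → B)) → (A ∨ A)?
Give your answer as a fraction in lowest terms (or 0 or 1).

C ∨ C = 2/5 ∨ 2/5 = 2/5
C ↔ A = 2/5 ↔ 1/5 = 1/5
(C ↔ A) → B = 1/5 → 3/5 = 1
(C ∨ C) ↔ ((C ↔ A) → B) = 2/5 ↔ 1 = 2/5
A ∨ A = 1/5 ∨ 1/5 = 1/5
((C ∨ C) ↔ ((C ↔ A) → B)) → (A ∨ A) = 2/5 → 1/5 = 1/5

1/5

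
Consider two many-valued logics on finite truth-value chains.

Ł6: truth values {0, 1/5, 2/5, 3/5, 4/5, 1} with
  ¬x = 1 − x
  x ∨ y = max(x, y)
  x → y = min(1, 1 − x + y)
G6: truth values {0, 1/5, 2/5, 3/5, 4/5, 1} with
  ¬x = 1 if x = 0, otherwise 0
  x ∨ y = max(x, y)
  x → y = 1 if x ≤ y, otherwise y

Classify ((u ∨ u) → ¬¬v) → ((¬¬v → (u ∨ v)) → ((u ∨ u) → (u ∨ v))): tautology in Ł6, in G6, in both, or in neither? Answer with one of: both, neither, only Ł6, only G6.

In Ł6: every assignment gives 1 — tautology.
In G6: every assignment gives 1 — tautology.

both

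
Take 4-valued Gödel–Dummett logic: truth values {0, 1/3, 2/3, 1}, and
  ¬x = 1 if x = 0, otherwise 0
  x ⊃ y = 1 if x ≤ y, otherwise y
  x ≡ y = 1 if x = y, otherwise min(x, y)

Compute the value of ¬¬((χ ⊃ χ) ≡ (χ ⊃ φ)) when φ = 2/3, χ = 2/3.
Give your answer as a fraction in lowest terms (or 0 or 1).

χ ⊃ χ = 2/3 ⊃ 2/3 = 1
χ ⊃ φ = 2/3 ⊃ 2/3 = 1
(χ ⊃ χ) ≡ (χ ⊃ φ) = 1 ≡ 1 = 1
¬((χ ⊃ χ) ≡ (χ ⊃ φ)) = ¬1 = 0
¬¬((χ ⊃ χ) ≡ (χ ⊃ φ)) = ¬0 = 1

1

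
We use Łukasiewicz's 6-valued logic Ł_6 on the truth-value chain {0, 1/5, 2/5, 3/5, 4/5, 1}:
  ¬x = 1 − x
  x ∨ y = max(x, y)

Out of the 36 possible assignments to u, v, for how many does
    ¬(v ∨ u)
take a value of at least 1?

1

value 1: 1 assignment (counts)
value 4/5: 3 assignments
value 3/5: 5 assignments
value 2/5: 7 assignments
value 1/5: 9 assignments
value 0: 11 assignments
So 1 of the 36 assignments meets the threshold.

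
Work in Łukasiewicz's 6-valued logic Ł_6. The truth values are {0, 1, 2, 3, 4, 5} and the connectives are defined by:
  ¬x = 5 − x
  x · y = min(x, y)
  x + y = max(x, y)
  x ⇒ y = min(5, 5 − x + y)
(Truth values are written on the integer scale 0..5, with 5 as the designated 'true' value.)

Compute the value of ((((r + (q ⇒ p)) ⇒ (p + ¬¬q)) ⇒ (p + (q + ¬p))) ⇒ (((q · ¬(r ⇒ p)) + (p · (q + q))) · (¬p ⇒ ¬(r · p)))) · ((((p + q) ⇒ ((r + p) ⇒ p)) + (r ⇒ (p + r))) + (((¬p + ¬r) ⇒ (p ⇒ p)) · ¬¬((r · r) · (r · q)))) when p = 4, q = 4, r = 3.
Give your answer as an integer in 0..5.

q ⇒ p = 4 ⇒ 4 = 5
r + (q ⇒ p) = 3 + 5 = 5
¬q = ¬4 = 1
¬¬q = ¬1 = 4
p + ¬¬q = 4 + 4 = 4
(r + (q ⇒ p)) ⇒ (p + ¬¬q) = 5 ⇒ 4 = 4
¬p = ¬4 = 1
q + ¬p = 4 + 1 = 4
p + (q + ¬p) = 4 + 4 = 4
((r + (q ⇒ p)) ⇒ (p + ¬¬q)) ⇒ (p + (q + ¬p)) = 4 ⇒ 4 = 5
r ⇒ p = 3 ⇒ 4 = 5
¬(r ⇒ p) = ¬5 = 0
q · ¬(r ⇒ p) = 4 · 0 = 0
q + q = 4 + 4 = 4
p · (q + q) = 4 · 4 = 4
(q · ¬(r ⇒ p)) + (p · (q + q)) = 0 + 4 = 4
¬p = ¬4 = 1
r · p = 3 · 4 = 3
¬(r · p) = ¬3 = 2
¬p ⇒ ¬(r · p) = 1 ⇒ 2 = 5
((q · ¬(r ⇒ p)) + (p · (q + q))) · (¬p ⇒ ¬(r · p)) = 4 · 5 = 4
(((r + (q ⇒ p)) ⇒ (p + ¬¬q)) ⇒ (p + (q + ¬p))) ⇒ (((q · ¬(r ⇒ p)) + (p · (q + q))) · (¬p ⇒ ¬(r · p))) = 5 ⇒ 4 = 4
p + q = 4 + 4 = 4
r + p = 3 + 4 = 4
(r + p) ⇒ p = 4 ⇒ 4 = 5
(p + q) ⇒ ((r + p) ⇒ p) = 4 ⇒ 5 = 5
p + r = 4 + 3 = 4
r ⇒ (p + r) = 3 ⇒ 4 = 5
((p + q) ⇒ ((r + p) ⇒ p)) + (r ⇒ (p + r)) = 5 + 5 = 5
¬p = ¬4 = 1
¬r = ¬3 = 2
¬p + ¬r = 1 + 2 = 2
p ⇒ p = 4 ⇒ 4 = 5
(¬p + ¬r) ⇒ (p ⇒ p) = 2 ⇒ 5 = 5
r · r = 3 · 3 = 3
r · q = 3 · 4 = 3
(r · r) · (r · q) = 3 · 3 = 3
¬((r · r) · (r · q)) = ¬3 = 2
¬¬((r · r) · (r · q)) = ¬2 = 3
((¬p + ¬r) ⇒ (p ⇒ p)) · ¬¬((r · r) · (r · q)) = 5 · 3 = 3
(((p + q) ⇒ ((r + p) ⇒ p)) + (r ⇒ (p + r))) + (((¬p + ¬r) ⇒ (p ⇒ p)) · ¬¬((r · r) · (r · q))) = 5 + 3 = 5
((((r + (q ⇒ p)) ⇒ (p + ¬¬q)) ⇒ (p + (q + ¬p))) ⇒ (((q · ¬(r ⇒ p)) + (p · (q + q))) · (¬p ⇒ ¬(r · p)))) · ((((p + q) ⇒ ((r + p) ⇒ p)) + (r ⇒ (p + r))) + (((¬p + ¬r) ⇒ (p ⇒ p)) · ¬¬((r · r) · (r · q)))) = 4 · 5 = 4

4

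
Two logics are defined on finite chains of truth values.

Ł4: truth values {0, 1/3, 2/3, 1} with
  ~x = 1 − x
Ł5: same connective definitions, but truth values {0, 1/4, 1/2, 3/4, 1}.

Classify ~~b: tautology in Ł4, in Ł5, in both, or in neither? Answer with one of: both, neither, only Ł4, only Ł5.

neither

In Ł4: at b = 0 the value is 0 — not a tautology.
In Ł5: at b = 0 the value is 0 — not a tautology.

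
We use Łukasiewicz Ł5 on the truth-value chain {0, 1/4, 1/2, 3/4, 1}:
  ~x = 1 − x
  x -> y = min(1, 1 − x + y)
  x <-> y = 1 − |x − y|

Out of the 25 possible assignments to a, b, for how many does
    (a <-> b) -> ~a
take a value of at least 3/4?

18

value 1: 13 assignments (counts)
value 3/4: 5 assignments (counts)
value 1/2: 4 assignments
value 1/4: 2 assignments
value 0: 1 assignment
So 18 of the 25 assignments meet the threshold.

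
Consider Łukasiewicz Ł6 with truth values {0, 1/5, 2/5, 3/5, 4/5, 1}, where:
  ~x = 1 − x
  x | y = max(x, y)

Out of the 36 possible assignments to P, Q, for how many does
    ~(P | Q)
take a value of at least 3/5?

value 1: 1 assignment (counts)
value 4/5: 3 assignments (counts)
value 3/5: 5 assignments (counts)
value 2/5: 7 assignments
value 1/5: 9 assignments
value 0: 11 assignments
So 9 of the 36 assignments meet the threshold.

9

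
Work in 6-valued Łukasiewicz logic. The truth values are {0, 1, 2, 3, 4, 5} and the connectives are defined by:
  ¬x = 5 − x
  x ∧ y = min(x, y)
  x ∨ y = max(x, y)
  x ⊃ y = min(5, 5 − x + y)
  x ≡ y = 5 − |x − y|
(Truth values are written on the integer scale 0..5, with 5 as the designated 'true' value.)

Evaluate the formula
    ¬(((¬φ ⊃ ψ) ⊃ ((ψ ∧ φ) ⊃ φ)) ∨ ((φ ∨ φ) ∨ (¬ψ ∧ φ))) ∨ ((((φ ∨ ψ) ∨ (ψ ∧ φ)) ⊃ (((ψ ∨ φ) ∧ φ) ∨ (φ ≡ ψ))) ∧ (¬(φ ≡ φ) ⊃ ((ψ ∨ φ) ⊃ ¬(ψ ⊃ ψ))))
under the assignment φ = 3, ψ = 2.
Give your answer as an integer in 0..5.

5

¬φ = ¬3 = 2
¬φ ⊃ ψ = 2 ⊃ 2 = 5
ψ ∧ φ = 2 ∧ 3 = 2
(ψ ∧ φ) ⊃ φ = 2 ⊃ 3 = 5
(¬φ ⊃ ψ) ⊃ ((ψ ∧ φ) ⊃ φ) = 5 ⊃ 5 = 5
φ ∨ φ = 3 ∨ 3 = 3
¬ψ = ¬2 = 3
¬ψ ∧ φ = 3 ∧ 3 = 3
(φ ∨ φ) ∨ (¬ψ ∧ φ) = 3 ∨ 3 = 3
((¬φ ⊃ ψ) ⊃ ((ψ ∧ φ) ⊃ φ)) ∨ ((φ ∨ φ) ∨ (¬ψ ∧ φ)) = 5 ∨ 3 = 5
¬(((¬φ ⊃ ψ) ⊃ ((ψ ∧ φ) ⊃ φ)) ∨ ((φ ∨ φ) ∨ (¬ψ ∧ φ))) = ¬5 = 0
φ ∨ ψ = 3 ∨ 2 = 3
ψ ∧ φ = 2 ∧ 3 = 2
(φ ∨ ψ) ∨ (ψ ∧ φ) = 3 ∨ 2 = 3
ψ ∨ φ = 2 ∨ 3 = 3
(ψ ∨ φ) ∧ φ = 3 ∧ 3 = 3
φ ≡ ψ = 3 ≡ 2 = 4
((ψ ∨ φ) ∧ φ) ∨ (φ ≡ ψ) = 3 ∨ 4 = 4
((φ ∨ ψ) ∨ (ψ ∧ φ)) ⊃ (((ψ ∨ φ) ∧ φ) ∨ (φ ≡ ψ)) = 3 ⊃ 4 = 5
φ ≡ φ = 3 ≡ 3 = 5
¬(φ ≡ φ) = ¬5 = 0
ψ ∨ φ = 2 ∨ 3 = 3
ψ ⊃ ψ = 2 ⊃ 2 = 5
¬(ψ ⊃ ψ) = ¬5 = 0
(ψ ∨ φ) ⊃ ¬(ψ ⊃ ψ) = 3 ⊃ 0 = 2
¬(φ ≡ φ) ⊃ ((ψ ∨ φ) ⊃ ¬(ψ ⊃ ψ)) = 0 ⊃ 2 = 5
(((φ ∨ ψ) ∨ (ψ ∧ φ)) ⊃ (((ψ ∨ φ) ∧ φ) ∨ (φ ≡ ψ))) ∧ (¬(φ ≡ φ) ⊃ ((ψ ∨ φ) ⊃ ¬(ψ ⊃ ψ))) = 5 ∧ 5 = 5
¬(((¬φ ⊃ ψ) ⊃ ((ψ ∧ φ) ⊃ φ)) ∨ ((φ ∨ φ) ∨ (¬ψ ∧ φ))) ∨ ((((φ ∨ ψ) ∨ (ψ ∧ φ)) ⊃ (((ψ ∨ φ) ∧ φ) ∨ (φ ≡ ψ))) ∧ (¬(φ ≡ φ) ⊃ ((ψ ∨ φ) ⊃ ¬(ψ ⊃ ψ)))) = 0 ∨ 5 = 5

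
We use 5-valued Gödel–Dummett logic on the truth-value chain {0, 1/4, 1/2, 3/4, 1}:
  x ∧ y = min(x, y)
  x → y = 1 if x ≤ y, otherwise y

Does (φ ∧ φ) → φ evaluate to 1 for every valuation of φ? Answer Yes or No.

Yes

φ = 0 ↦ 1
φ = 1/4 ↦ 1
φ = 1/2 ↦ 1
φ = 3/4 ↦ 1
φ = 1 ↦ 1
Every assignment gives a value ≥ 1.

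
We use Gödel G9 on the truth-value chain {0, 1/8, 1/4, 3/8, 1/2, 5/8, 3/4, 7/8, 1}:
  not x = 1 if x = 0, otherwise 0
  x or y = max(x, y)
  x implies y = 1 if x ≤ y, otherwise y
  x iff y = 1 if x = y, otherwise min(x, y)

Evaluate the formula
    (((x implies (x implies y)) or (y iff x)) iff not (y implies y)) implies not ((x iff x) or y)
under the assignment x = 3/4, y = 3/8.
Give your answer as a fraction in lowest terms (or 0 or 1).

x implies y = 3/4 implies 3/8 = 3/8
x implies (x implies y) = 3/4 implies 3/8 = 3/8
y iff x = 3/8 iff 3/4 = 3/8
(x implies (x implies y)) or (y iff x) = 3/8 or 3/8 = 3/8
y implies y = 3/8 implies 3/8 = 1
not (y implies y) = not 1 = 0
((x implies (x implies y)) or (y iff x)) iff not (y implies y) = 3/8 iff 0 = 0
x iff x = 3/4 iff 3/4 = 1
(x iff x) or y = 1 or 3/8 = 1
not ((x iff x) or y) = not 1 = 0
(((x implies (x implies y)) or (y iff x)) iff not (y implies y)) implies not ((x iff x) or y) = 0 implies 0 = 1

1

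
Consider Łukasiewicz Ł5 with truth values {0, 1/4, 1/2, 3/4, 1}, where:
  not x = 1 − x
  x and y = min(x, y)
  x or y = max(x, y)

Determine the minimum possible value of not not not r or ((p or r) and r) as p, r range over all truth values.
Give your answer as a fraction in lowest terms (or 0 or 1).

Take p = 0, r = 1/2:
not r = not 1/2 = 1/2
not not r = not 1/2 = 1/2
not not not r = not 1/2 = 1/2
p or r = 0 or 1/2 = 1/2
(p or r) and r = 1/2 and 1/2 = 1/2
not not not r or ((p or r) and r) = 1/2 or 1/2 = 1/2
No assignment yields a value below 1/2, so this is the minimum.

1/2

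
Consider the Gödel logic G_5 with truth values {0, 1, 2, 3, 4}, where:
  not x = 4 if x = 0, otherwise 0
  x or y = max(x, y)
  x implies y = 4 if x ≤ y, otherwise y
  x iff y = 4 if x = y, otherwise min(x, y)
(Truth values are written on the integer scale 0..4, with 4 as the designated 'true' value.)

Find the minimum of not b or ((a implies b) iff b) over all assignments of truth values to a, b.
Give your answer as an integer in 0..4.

Take a = 0, b = 1:
not b = not 1 = 0
a implies b = 0 implies 1 = 4
(a implies b) iff b = 4 iff 1 = 1
not b or ((a implies b) iff b) = 0 or 1 = 1
No assignment yields a value below 1, so this is the minimum.

1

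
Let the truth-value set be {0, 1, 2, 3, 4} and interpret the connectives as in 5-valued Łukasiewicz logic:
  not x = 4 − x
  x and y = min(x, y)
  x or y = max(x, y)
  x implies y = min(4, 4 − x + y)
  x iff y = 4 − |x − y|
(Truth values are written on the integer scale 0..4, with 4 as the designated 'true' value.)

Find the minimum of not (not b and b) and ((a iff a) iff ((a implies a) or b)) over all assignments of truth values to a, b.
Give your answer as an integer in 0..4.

Take a = 0, b = 2:
not b = not 2 = 2
not b and b = 2 and 2 = 2
not (not b and b) = not 2 = 2
a iff a = 0 iff 0 = 4
a implies a = 0 implies 0 = 4
(a implies a) or b = 4 or 2 = 4
(a iff a) iff ((a implies a) or b) = 4 iff 4 = 4
not (not b and b) and ((a iff a) iff ((a implies a) or b)) = 2 and 4 = 2
No assignment yields a value below 2, so this is the minimum.

2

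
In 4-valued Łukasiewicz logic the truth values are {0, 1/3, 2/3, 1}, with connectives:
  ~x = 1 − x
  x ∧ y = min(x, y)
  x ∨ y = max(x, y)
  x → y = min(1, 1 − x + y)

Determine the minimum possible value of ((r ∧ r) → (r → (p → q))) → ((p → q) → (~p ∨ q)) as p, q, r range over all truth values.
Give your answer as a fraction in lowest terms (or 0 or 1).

Take p = 1/3, q = 1/3, r = 0:
r ∧ r = 0 ∧ 0 = 0
p → q = 1/3 → 1/3 = 1
r → (p → q) = 0 → 1 = 1
(r ∧ r) → (r → (p → q)) = 0 → 1 = 1
p → q = 1/3 → 1/3 = 1
~p = ~1/3 = 2/3
~p ∨ q = 2/3 ∨ 1/3 = 2/3
(p → q) → (~p ∨ q) = 1 → 2/3 = 2/3
((r ∧ r) → (r → (p → q))) → ((p → q) → (~p ∨ q)) = 1 → 2/3 = 2/3
No assignment yields a value below 2/3, so this is the minimum.

2/3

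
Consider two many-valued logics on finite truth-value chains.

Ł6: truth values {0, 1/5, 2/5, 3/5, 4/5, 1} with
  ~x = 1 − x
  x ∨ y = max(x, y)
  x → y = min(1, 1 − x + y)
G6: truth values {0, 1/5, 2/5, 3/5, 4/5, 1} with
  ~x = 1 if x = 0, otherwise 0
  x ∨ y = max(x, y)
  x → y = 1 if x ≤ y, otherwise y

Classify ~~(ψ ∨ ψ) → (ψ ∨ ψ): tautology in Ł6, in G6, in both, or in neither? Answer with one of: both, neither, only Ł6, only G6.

only Ł6

In Ł6: every assignment gives 1 — tautology.
In G6: at ψ = 1/5 the value is 1/5 — not a tautology.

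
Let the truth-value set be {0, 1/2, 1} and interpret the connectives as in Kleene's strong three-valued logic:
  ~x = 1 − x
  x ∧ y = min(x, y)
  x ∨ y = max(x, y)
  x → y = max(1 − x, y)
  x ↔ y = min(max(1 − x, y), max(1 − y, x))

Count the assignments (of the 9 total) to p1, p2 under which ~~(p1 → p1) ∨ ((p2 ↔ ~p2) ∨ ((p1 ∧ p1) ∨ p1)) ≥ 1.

6

p1 = 0, p2 = 0 ↦ 1  ≥
p1 = 0, p2 = 1/2 ↦ 1  ≥
p1 = 0, p2 = 1 ↦ 1  ≥
p1 = 1/2, p2 = 0 ↦ 1/2  <
p1 = 1/2, p2 = 1/2 ↦ 1/2  <
p1 = 1/2, p2 = 1 ↦ 1/2  <
p1 = 1, p2 = 0 ↦ 1  ≥
p1 = 1, p2 = 1/2 ↦ 1  ≥
p1 = 1, p2 = 1 ↦ 1  ≥
So 6 of the 9 assignments meet the threshold.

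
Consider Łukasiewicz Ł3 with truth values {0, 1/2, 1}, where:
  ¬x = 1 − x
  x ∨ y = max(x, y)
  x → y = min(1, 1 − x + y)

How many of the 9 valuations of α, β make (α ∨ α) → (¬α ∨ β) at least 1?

7

α = 0, β = 0 ↦ 1  ≥
α = 0, β = 1/2 ↦ 1  ≥
α = 0, β = 1 ↦ 1  ≥
α = 1/2, β = 0 ↦ 1  ≥
α = 1/2, β = 1/2 ↦ 1  ≥
α = 1/2, β = 1 ↦ 1  ≥
α = 1, β = 0 ↦ 0  <
α = 1, β = 1/2 ↦ 1/2  <
α = 1, β = 1 ↦ 1  ≥
So 7 of the 9 assignments meet the threshold.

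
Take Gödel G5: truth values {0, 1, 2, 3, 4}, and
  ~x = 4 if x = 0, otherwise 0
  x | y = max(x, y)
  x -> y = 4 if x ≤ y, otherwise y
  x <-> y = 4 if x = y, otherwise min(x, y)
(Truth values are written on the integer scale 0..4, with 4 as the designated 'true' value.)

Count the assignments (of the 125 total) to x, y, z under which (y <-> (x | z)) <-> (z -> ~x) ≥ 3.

value 4: 25 assignments (counts)
value 3: 4 assignments (counts)
value 2: 8 assignments
value 1: 12 assignments
value 0: 76 assignments
So 29 of the 125 assignments meet the threshold.

29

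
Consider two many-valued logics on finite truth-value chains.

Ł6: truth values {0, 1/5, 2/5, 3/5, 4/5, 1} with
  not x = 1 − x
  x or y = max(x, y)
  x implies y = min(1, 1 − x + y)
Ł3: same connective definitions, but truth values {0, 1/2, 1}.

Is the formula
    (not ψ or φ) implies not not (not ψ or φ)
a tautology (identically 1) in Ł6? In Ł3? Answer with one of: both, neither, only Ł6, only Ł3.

both

In Ł6: every assignment gives 1 — tautology.
In Ł3: every assignment gives 1 — tautology.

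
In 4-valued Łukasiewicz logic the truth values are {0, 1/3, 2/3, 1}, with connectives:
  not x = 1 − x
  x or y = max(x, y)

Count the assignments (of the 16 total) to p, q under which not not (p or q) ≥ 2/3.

12

p = 0, q = 0 ↦ 0  <
p = 0, q = 1/3 ↦ 1/3  <
p = 0, q = 2/3 ↦ 2/3  ≥
p = 0, q = 1 ↦ 1  ≥
p = 1/3, q = 0 ↦ 1/3  <
p = 1/3, q = 1/3 ↦ 1/3  <
p = 1/3, q = 2/3 ↦ 2/3  ≥
p = 1/3, q = 1 ↦ 1  ≥
p = 2/3, q = 0 ↦ 2/3  ≥
p = 2/3, q = 1/3 ↦ 2/3  ≥
p = 2/3, q = 2/3 ↦ 2/3  ≥
p = 2/3, q = 1 ↦ 1  ≥
p = 1, q = 0 ↦ 1  ≥
p = 1, q = 1/3 ↦ 1  ≥
p = 1, q = 2/3 ↦ 1  ≥
p = 1, q = 1 ↦ 1  ≥
So 12 of the 16 assignments meet the threshold.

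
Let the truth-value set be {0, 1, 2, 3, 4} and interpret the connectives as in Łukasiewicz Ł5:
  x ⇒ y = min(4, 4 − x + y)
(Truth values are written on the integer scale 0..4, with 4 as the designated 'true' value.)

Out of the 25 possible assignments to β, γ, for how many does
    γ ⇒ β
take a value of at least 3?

19

value 4: 15 assignments (counts)
value 3: 4 assignments (counts)
value 2: 3 assignments
value 1: 2 assignments
value 0: 1 assignment
So 19 of the 25 assignments meet the threshold.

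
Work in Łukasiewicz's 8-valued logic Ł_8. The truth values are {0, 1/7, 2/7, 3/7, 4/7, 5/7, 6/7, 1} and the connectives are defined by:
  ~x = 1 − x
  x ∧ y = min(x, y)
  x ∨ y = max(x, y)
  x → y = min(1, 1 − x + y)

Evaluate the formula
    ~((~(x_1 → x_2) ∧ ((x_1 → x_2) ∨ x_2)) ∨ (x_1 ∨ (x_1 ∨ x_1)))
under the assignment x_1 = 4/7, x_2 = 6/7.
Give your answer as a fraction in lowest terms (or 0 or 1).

3/7

x_1 → x_2 = 4/7 → 6/7 = 1
~(x_1 → x_2) = ~1 = 0
x_1 → x_2 = 4/7 → 6/7 = 1
(x_1 → x_2) ∨ x_2 = 1 ∨ 6/7 = 1
~(x_1 → x_2) ∧ ((x_1 → x_2) ∨ x_2) = 0 ∧ 1 = 0
x_1 ∨ x_1 = 4/7 ∨ 4/7 = 4/7
x_1 ∨ (x_1 ∨ x_1) = 4/7 ∨ 4/7 = 4/7
(~(x_1 → x_2) ∧ ((x_1 → x_2) ∨ x_2)) ∨ (x_1 ∨ (x_1 ∨ x_1)) = 0 ∨ 4/7 = 4/7
~((~(x_1 → x_2) ∧ ((x_1 → x_2) ∨ x_2)) ∨ (x_1 ∨ (x_1 ∨ x_1))) = ~4/7 = 3/7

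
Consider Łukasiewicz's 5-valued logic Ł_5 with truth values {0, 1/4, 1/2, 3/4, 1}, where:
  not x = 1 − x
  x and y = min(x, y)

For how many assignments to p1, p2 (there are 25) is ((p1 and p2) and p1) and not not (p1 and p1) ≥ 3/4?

value 1: 1 assignment (counts)
value 3/4: 3 assignments (counts)
value 1/2: 5 assignments
value 1/4: 7 assignments
value 0: 9 assignments
So 4 of the 25 assignments meet the threshold.

4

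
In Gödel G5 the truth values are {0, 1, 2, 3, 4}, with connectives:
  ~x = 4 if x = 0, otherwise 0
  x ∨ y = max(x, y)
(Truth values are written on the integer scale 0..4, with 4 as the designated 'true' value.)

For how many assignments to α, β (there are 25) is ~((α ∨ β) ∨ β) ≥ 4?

value 4: 1 assignment (counts)
value 0: 24 assignments
So 1 of the 25 assignments meets the threshold.

1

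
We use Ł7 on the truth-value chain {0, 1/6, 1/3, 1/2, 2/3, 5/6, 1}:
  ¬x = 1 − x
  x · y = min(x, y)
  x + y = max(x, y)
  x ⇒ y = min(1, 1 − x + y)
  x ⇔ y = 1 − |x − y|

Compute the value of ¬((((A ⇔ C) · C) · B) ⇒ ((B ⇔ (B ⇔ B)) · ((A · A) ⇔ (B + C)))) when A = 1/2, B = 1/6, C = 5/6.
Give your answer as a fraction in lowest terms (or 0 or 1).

0

A ⇔ C = 1/2 ⇔ 5/6 = 2/3
(A ⇔ C) · C = 2/3 · 5/6 = 2/3
((A ⇔ C) · C) · B = 2/3 · 1/6 = 1/6
B ⇔ B = 1/6 ⇔ 1/6 = 1
B ⇔ (B ⇔ B) = 1/6 ⇔ 1 = 1/6
A · A = 1/2 · 1/2 = 1/2
B + C = 1/6 + 5/6 = 5/6
(A · A) ⇔ (B + C) = 1/2 ⇔ 5/6 = 2/3
(B ⇔ (B ⇔ B)) · ((A · A) ⇔ (B + C)) = 1/6 · 2/3 = 1/6
(((A ⇔ C) · C) · B) ⇒ ((B ⇔ (B ⇔ B)) · ((A · A) ⇔ (B + C))) = 1/6 ⇒ 1/6 = 1
¬((((A ⇔ C) · C) · B) ⇒ ((B ⇔ (B ⇔ B)) · ((A · A) ⇔ (B + C)))) = ¬1 = 0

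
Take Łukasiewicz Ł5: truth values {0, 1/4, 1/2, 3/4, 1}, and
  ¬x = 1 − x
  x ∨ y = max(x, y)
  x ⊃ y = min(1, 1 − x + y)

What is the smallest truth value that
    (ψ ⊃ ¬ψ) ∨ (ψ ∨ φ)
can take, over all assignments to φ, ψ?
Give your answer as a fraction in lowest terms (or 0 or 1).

Take φ = 0, ψ = 3/4:
¬ψ = ¬3/4 = 1/4
ψ ⊃ ¬ψ = 3/4 ⊃ 1/4 = 1/2
ψ ∨ φ = 3/4 ∨ 0 = 3/4
(ψ ⊃ ¬ψ) ∨ (ψ ∨ φ) = 1/2 ∨ 3/4 = 3/4
No assignment yields a value below 3/4, so this is the minimum.

3/4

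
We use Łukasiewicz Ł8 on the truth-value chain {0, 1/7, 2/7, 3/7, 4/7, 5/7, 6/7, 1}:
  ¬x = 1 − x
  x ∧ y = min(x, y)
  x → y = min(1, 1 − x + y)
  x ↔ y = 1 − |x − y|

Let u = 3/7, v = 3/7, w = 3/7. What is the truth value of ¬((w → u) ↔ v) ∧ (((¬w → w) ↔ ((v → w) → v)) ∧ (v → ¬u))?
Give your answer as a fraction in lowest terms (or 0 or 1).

w → u = 3/7 → 3/7 = 1
(w → u) ↔ v = 1 ↔ 3/7 = 3/7
¬((w → u) ↔ v) = ¬3/7 = 4/7
¬w = ¬3/7 = 4/7
¬w → w = 4/7 → 3/7 = 6/7
v → w = 3/7 → 3/7 = 1
(v → w) → v = 1 → 3/7 = 3/7
(¬w → w) ↔ ((v → w) → v) = 6/7 ↔ 3/7 = 4/7
¬u = ¬3/7 = 4/7
v → ¬u = 3/7 → 4/7 = 1
((¬w → w) ↔ ((v → w) → v)) ∧ (v → ¬u) = 4/7 ∧ 1 = 4/7
¬((w → u) ↔ v) ∧ (((¬w → w) ↔ ((v → w) → v)) ∧ (v → ¬u)) = 4/7 ∧ 4/7 = 4/7

4/7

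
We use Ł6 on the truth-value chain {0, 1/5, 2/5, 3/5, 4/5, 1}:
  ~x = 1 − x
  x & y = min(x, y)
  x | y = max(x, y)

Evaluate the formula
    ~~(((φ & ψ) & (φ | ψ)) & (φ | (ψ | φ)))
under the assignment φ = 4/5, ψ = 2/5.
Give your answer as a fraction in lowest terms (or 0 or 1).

φ & ψ = 4/5 & 2/5 = 2/5
φ | ψ = 4/5 | 2/5 = 4/5
(φ & ψ) & (φ | ψ) = 2/5 & 4/5 = 2/5
ψ | φ = 2/5 | 4/5 = 4/5
φ | (ψ | φ) = 4/5 | 4/5 = 4/5
((φ & ψ) & (φ | ψ)) & (φ | (ψ | φ)) = 2/5 & 4/5 = 2/5
~(((φ & ψ) & (φ | ψ)) & (φ | (ψ | φ))) = ~2/5 = 3/5
~~(((φ & ψ) & (φ | ψ)) & (φ | (ψ | φ))) = ~3/5 = 2/5

2/5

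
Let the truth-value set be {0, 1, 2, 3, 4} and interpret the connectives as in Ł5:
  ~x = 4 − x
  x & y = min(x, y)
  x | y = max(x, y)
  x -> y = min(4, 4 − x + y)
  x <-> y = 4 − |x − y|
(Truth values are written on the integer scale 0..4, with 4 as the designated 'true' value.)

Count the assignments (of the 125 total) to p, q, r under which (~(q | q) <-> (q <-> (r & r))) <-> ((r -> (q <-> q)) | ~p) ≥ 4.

value 4: 35 assignments (counts)
value 3: 35 assignments
value 2: 30 assignments
value 1: 15 assignments
value 0: 10 assignments
So 35 of the 125 assignments meet the threshold.

35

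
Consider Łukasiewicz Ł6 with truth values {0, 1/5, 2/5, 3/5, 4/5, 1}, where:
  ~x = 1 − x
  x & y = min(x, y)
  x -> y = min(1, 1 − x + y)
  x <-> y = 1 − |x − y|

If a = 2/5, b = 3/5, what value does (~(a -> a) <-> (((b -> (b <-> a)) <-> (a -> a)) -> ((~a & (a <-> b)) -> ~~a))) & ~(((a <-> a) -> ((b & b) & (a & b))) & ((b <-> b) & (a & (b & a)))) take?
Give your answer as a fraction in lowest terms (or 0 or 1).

a -> a = 2/5 -> 2/5 = 1
~(a -> a) = ~1 = 0
b <-> a = 3/5 <-> 2/5 = 4/5
b -> (b <-> a) = 3/5 -> 4/5 = 1
a -> a = 2/5 -> 2/5 = 1
(b -> (b <-> a)) <-> (a -> a) = 1 <-> 1 = 1
~a = ~2/5 = 3/5
a <-> b = 2/5 <-> 3/5 = 4/5
~a & (a <-> b) = 3/5 & 4/5 = 3/5
~a = ~2/5 = 3/5
~~a = ~3/5 = 2/5
(~a & (a <-> b)) -> ~~a = 3/5 -> 2/5 = 4/5
((b -> (b <-> a)) <-> (a -> a)) -> ((~a & (a <-> b)) -> ~~a) = 1 -> 4/5 = 4/5
~(a -> a) <-> (((b -> (b <-> a)) <-> (a -> a)) -> ((~a & (a <-> b)) -> ~~a)) = 0 <-> 4/5 = 1/5
a <-> a = 2/5 <-> 2/5 = 1
b & b = 3/5 & 3/5 = 3/5
a & b = 2/5 & 3/5 = 2/5
(b & b) & (a & b) = 3/5 & 2/5 = 2/5
(a <-> a) -> ((b & b) & (a & b)) = 1 -> 2/5 = 2/5
b <-> b = 3/5 <-> 3/5 = 1
b & a = 3/5 & 2/5 = 2/5
a & (b & a) = 2/5 & 2/5 = 2/5
(b <-> b) & (a & (b & a)) = 1 & 2/5 = 2/5
((a <-> a) -> ((b & b) & (a & b))) & ((b <-> b) & (a & (b & a))) = 2/5 & 2/5 = 2/5
~(((a <-> a) -> ((b & b) & (a & b))) & ((b <-> b) & (a & (b & a)))) = ~2/5 = 3/5
(~(a -> a) <-> (((b -> (b <-> a)) <-> (a -> a)) -> ((~a & (a <-> b)) -> ~~a))) & ~(((a <-> a) -> ((b & b) & (a & b))) & ((b <-> b) & (a & (b & a)))) = 1/5 & 3/5 = 1/5

1/5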